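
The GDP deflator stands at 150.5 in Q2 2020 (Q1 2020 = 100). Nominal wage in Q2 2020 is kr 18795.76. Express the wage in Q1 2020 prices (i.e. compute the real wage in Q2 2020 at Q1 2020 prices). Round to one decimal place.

Real = Nominal ÷ (Index/100) = 18795.76 ÷ (150.5/100)
     = 18795.76 ÷ 1.505 = 12488.8771

12488.9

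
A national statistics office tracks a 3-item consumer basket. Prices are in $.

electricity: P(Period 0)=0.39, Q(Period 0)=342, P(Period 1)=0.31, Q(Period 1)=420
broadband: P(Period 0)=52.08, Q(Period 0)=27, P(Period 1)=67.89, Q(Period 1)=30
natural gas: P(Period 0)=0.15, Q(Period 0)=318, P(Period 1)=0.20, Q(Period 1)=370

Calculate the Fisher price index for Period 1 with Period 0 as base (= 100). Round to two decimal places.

Laspeyres component (base-period weights):
ΣP(Period 1)Q(Period 0) = 0.31×342 + 67.89×27 + 0.20×318 = 106.02 + 1833.03 + 63.6 = 2002.65
ΣP(Period 0)Q(Period 0) = 0.39×342 + 52.08×27 + 0.15×318 = 133.38 + 1406.16 + 47.7 = 1587.24
L = 2002.65 / 1587.24 × 100 = 126.1718
Paasche component (current-period weights):
ΣP(Period 1)Q(Period 1) = 0.31×420 + 67.89×30 + 0.20×370 = 130.2 + 2036.7 + 74 = 2240.9
ΣP(Period 0)Q(Period 1) = 0.39×420 + 52.08×30 + 0.15×370 = 163.8 + 1562.4 + 55.5 = 1781.7
P = 2240.9 / 1781.7 × 100 = 125.7731
Fisher = √(L × P) = √(126.1718 × 125.7731) = 125.9723

125.97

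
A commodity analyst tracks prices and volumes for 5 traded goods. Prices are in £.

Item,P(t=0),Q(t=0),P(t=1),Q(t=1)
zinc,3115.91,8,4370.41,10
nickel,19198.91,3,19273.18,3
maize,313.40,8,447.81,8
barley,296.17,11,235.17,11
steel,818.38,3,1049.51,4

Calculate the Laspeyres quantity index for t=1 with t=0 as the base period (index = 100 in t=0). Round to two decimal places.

107.77

Laspeyres quantity index uses base-period prices as weights.
ΣP(t=0)·Q(t=1) = 3115.91×10 + 19198.91×3 + 313.40×8 + 296.17×11 + 818.38×4 = 31159.1 + 57596.73 + 2507.2 + 3257.87 + 3273.52 = 97794.42
ΣP(t=0)·Q(t=0) = 3115.91×8 + 19198.91×3 + 313.40×8 + 296.17×11 + 818.38×3 = 24927.28 + 57596.73 + 2507.2 + 3257.87 + 2455.14 = 90744.22
Index = 97794.42 / 90744.22 × 100 = 107.7693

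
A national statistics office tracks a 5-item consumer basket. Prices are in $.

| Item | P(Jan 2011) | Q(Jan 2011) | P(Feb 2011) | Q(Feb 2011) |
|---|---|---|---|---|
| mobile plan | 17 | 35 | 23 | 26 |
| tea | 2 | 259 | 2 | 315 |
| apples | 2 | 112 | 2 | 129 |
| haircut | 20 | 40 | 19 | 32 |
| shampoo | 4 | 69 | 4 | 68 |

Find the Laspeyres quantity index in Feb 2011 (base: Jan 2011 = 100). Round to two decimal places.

92.91

Laspeyres quantity index uses base-period prices as weights.
ΣP(Jan 2011)·Q(Feb 2011) = 17×26 + 2×315 + 2×129 + 20×32 + 4×68 = 442 + 630 + 258 + 640 + 272 = 2242
ΣP(Jan 2011)·Q(Jan 2011) = 17×35 + 2×259 + 2×112 + 20×40 + 4×69 = 595 + 518 + 224 + 800 + 276 = 2413
Index = 2242 / 2413 × 100 = 92.9134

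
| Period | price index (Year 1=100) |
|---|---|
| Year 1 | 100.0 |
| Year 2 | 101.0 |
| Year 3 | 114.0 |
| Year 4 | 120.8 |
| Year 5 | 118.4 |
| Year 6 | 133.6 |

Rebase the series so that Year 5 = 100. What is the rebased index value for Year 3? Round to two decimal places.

Rebased(Year 3) = 114.0 / 118.4 × 100 = 96.2838

96.28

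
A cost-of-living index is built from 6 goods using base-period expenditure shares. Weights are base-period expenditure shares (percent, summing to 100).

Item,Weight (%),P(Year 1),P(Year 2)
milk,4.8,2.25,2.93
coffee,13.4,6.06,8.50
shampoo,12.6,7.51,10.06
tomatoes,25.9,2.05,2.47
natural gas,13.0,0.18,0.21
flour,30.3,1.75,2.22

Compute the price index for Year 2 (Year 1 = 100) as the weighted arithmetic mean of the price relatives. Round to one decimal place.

126.7

milk: 4.8 × (2.93/2.25) = 4.8 × 1.302222 = 6.2507
coffee: 13.4 × (8.50/6.06) = 13.4 × 1.402640 = 18.7954
shampoo: 12.6 × (10.06/7.51) = 12.6 × 1.339547 = 16.8783
tomatoes: 25.9 × (2.47/2.05) = 25.9 × 1.204878 = 31.2063
natural gas: 13.0 × (0.21/0.18) = 13.0 × 1.166667 = 15.1667
flour: 30.3 × (2.22/1.75) = 30.3 × 1.268571 = 38.4377
Index = Σ wᵢ·(p₁ᵢ/p₀ᵢ) = 6.2507 + 18.7954 + 16.8783 + 31.2063 + 15.1667 + 38.4377 = 126.7351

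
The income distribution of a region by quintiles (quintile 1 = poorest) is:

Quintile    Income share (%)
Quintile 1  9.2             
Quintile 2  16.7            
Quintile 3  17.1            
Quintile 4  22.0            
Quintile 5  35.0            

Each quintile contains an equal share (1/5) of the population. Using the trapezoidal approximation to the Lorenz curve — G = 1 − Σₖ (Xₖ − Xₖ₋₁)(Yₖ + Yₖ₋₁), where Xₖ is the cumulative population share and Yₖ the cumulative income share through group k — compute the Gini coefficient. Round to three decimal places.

Cumulative income shares Yₖ: 0.0920, 0.2590, 0.4300, 0.6500, 1.0000
Σ (Xₖ−Xₖ₋₁)(Yₖ+Yₖ₋₁) = (1/5)(0.0920+0.0000) + (1/5)(0.2590+0.0920) + (1/5)(0.4300+0.2590) + (1/5)(0.6500+0.4300) + (1/5)(1.0000+0.6500)
  = 0.0184 + 0.0702 + 0.1378 + 0.2160 + 0.3300 = 0.7724
G = 1 − 0.7724 = 0.2276

0.228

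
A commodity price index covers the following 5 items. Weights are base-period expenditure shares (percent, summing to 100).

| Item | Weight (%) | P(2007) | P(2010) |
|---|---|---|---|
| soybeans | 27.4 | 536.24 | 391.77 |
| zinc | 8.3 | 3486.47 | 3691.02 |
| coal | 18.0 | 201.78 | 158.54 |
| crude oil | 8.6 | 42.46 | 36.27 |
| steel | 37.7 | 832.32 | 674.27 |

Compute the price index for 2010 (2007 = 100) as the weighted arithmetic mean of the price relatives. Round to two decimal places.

80.84

soybeans: 27.4 × (391.77/536.24) = 27.4 × 0.730587 = 20.0181
zinc: 8.3 × (3691.02/3486.47) = 8.3 × 1.058670 = 8.7870
coal: 18.0 × (158.54/201.78) = 18.0 × 0.785707 = 14.1427
crude oil: 8.6 × (36.27/42.46) = 8.6 × 0.854216 = 7.3463
steel: 37.7 × (674.27/832.32) = 37.7 × 0.810109 = 30.5411
Index = Σ wᵢ·(p₁ᵢ/p₀ᵢ) = 20.0181 + 8.7870 + 14.1427 + 7.3463 + 30.5411 = 80.8351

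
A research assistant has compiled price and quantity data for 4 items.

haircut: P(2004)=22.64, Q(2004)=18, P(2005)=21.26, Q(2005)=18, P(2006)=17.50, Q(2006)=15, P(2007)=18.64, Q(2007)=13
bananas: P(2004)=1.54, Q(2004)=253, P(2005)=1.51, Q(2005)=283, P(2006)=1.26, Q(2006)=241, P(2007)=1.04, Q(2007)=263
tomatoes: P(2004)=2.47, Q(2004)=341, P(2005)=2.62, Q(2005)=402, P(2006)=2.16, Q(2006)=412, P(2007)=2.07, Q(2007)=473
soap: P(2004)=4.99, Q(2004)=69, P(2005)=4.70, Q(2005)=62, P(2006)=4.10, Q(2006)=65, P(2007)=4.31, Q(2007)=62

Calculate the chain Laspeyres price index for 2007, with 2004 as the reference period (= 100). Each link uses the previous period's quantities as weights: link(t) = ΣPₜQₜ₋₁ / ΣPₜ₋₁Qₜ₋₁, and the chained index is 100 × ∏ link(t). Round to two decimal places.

80.35

Link 2004→2005:
ΣP(2005)Q(2004) = 21.26×18 + 1.51×253 + 2.62×341 + 4.70×69 = 382.68 + 382.03 + 893.42 + 324.3 = 1982.43
ΣP(2004)Q(2004) = 22.64×18 + 1.54×253 + 2.47×341 + 4.99×69 = 407.52 + 389.62 + 842.27 + 344.31 = 1983.72
link = 1982.43/1983.72 = 0.999350
Link 2005→2006:
ΣP(2006)Q(2005) = 17.50×18 + 1.26×283 + 2.16×402 + 4.10×62 = 315 + 356.58 + 868.32 + 254.2 = 1794.1
ΣP(2005)Q(2005) = 21.26×18 + 1.51×283 + 2.62×402 + 4.70×62 = 382.68 + 427.33 + 1053.24 + 291.4 = 2154.65
link = 1794.1/2154.65 = 0.832664
Link 2006→2007:
ΣP(2007)Q(2006) = 18.64×15 + 1.04×241 + 2.07×412 + 4.31×65 = 279.6 + 250.64 + 852.84 + 280.15 = 1663.23
ΣP(2006)Q(2006) = 17.50×15 + 1.26×241 + 2.16×412 + 4.10×65 = 262.5 + 303.66 + 889.92 + 266.5 = 1722.58
link = 1663.23/1722.58 = 0.965546
Chained index = 100 × 0.999350 × 0.832664 × 0.965546 = 80.3453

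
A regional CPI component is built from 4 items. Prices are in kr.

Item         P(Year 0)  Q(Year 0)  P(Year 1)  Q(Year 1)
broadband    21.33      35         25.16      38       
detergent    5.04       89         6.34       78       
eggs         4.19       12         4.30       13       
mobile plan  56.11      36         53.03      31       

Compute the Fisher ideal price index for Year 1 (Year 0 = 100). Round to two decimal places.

104.70

Laspeyres component (base-period weights):
ΣP(Year 1)Q(Year 0) = 25.16×35 + 6.34×89 + 4.30×12 + 53.03×36 = 880.6 + 564.26 + 51.6 + 1909.08 = 3405.54
ΣP(Year 0)Q(Year 0) = 21.33×35 + 5.04×89 + 4.19×12 + 56.11×36 = 746.55 + 448.56 + 50.28 + 2019.96 = 3265.35
L = 3405.54 / 3265.35 × 100 = 104.2933
Paasche component (current-period weights):
ΣP(Year 1)Q(Year 1) = 25.16×38 + 6.34×78 + 4.30×13 + 53.03×31 = 956.08 + 494.52 + 55.9 + 1643.93 = 3150.43
ΣP(Year 0)Q(Year 1) = 21.33×38 + 5.04×78 + 4.19×13 + 56.11×31 = 810.54 + 393.12 + 54.47 + 1739.41 = 2997.54
P = 3150.43 / 2997.54 × 100 = 105.1005
Fisher = √(L × P) = √(104.2933 × 105.1005) = 104.6961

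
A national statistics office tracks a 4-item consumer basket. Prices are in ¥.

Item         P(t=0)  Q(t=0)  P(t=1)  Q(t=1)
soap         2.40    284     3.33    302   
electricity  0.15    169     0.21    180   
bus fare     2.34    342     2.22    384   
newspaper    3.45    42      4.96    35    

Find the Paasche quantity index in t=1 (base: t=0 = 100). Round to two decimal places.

Paasche quantity index uses current-period prices as weights.
ΣP(t=1)·Q(t=1) = 3.33×302 + 0.21×180 + 2.22×384 + 4.96×35 = 1005.66 + 37.8 + 852.48 + 173.6 = 2069.54
ΣP(t=1)·Q(t=0) = 3.33×284 + 0.21×169 + 2.22×342 + 4.96×42 = 945.72 + 35.49 + 759.24 + 208.32 = 1948.77
Index = 2069.54 / 1948.77 × 100 = 106.1972

106.20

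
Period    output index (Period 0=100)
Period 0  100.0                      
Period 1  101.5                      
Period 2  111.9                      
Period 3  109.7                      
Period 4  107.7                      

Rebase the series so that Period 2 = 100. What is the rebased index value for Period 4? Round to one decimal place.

Rebased(Period 4) = 107.7 / 111.9 × 100 = 96.2466

96.2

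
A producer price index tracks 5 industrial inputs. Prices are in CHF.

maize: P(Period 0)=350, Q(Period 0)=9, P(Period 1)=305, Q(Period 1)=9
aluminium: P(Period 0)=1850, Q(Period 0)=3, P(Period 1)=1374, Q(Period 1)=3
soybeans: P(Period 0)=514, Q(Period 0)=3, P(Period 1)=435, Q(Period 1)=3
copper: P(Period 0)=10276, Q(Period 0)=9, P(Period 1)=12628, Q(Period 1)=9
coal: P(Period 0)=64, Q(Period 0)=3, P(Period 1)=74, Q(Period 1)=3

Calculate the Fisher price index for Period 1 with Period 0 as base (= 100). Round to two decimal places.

118.59

Laspeyres component (base-period weights):
ΣP(Period 1)Q(Period 0) = 305×9 + 1374×3 + 435×3 + 12628×9 + 74×3 = 2745 + 4122 + 1305 + 113652 + 222 = 122046
ΣP(Period 0)Q(Period 0) = 350×9 + 1850×3 + 514×3 + 10276×9 + 64×3 = 3150 + 5550 + 1542 + 92484 + 192 = 102918
L = 122046 / 102918 × 100 = 118.5857
Paasche component (current-period weights):
ΣP(Period 1)Q(Period 1) = 305×9 + 1374×3 + 435×3 + 12628×9 + 74×3 = 2745 + 4122 + 1305 + 113652 + 222 = 122046
ΣP(Period 0)Q(Period 1) = 350×9 + 1850×3 + 514×3 + 10276×9 + 64×3 = 3150 + 5550 + 1542 + 92484 + 192 = 102918
P = 122046 / 102918 × 100 = 118.5857
Fisher = √(L × P) = √(118.5857 × 118.5857) = 118.5857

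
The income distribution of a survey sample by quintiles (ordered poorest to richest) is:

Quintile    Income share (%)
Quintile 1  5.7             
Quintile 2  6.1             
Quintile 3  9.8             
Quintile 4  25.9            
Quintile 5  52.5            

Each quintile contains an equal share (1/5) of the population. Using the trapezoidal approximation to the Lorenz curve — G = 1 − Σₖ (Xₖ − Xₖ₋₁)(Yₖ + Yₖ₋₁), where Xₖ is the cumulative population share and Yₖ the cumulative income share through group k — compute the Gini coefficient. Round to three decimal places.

0.454

Cumulative income shares Yₖ: 0.0570, 0.1180, 0.2160, 0.4750, 1.0000
Σ (Xₖ−Xₖ₋₁)(Yₖ+Yₖ₋₁) = (1/5)(0.0570+0.0000) + (1/5)(0.1180+0.0570) + (1/5)(0.2160+0.1180) + (1/5)(0.4750+0.2160) + (1/5)(1.0000+0.4750)
  = 0.0114 + 0.0350 + 0.0668 + 0.1382 + 0.2950 = 0.5464
G = 1 − 0.5464 = 0.4536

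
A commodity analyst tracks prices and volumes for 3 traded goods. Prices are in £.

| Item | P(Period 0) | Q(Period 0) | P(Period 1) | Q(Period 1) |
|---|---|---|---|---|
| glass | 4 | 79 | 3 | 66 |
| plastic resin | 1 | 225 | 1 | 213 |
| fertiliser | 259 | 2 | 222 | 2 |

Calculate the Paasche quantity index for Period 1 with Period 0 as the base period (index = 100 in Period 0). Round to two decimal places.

94.37

Paasche quantity index uses current-period prices as weights.
ΣP(Period 1)·Q(Period 1) = 3×66 + 1×213 + 222×2 = 198 + 213 + 444 = 855
ΣP(Period 1)·Q(Period 0) = 3×79 + 1×225 + 222×2 = 237 + 225 + 444 = 906
Index = 855 / 906 × 100 = 94.3709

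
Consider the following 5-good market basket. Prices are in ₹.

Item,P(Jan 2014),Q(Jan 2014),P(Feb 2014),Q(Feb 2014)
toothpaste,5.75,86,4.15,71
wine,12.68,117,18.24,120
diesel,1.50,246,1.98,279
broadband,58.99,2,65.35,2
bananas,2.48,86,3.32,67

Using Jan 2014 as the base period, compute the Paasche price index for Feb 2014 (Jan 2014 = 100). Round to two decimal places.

128.74

Paasche price index uses current-period quantities as weights.
ΣP(Feb 2014)·Q(Feb 2014) = 4.15×71 + 18.24×120 + 1.98×279 + 65.35×2 + 3.32×67 = 294.65 + 2188.8 + 552.42 + 130.7 + 222.44 = 3389.01
ΣP(Jan 2014)·Q(Feb 2014) = 5.75×71 + 12.68×120 + 1.50×279 + 58.99×2 + 2.48×67 = 408.25 + 1521.6 + 418.5 + 117.98 + 166.16 = 2632.49
Index = 3389.01 / 2632.49 × 100 = 128.7378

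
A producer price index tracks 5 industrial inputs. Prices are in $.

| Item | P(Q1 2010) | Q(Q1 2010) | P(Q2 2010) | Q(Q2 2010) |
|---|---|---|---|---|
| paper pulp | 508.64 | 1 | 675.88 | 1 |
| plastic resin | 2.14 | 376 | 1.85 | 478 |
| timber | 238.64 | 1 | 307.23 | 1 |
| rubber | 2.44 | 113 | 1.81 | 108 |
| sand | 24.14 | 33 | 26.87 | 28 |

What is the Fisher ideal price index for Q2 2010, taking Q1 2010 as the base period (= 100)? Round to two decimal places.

104.72

Laspeyres component (base-period weights):
ΣP(Q2 2010)Q(Q1 2010) = 675.88×1 + 1.85×376 + 307.23×1 + 1.81×113 + 26.87×33 = 675.88 + 695.6 + 307.23 + 204.53 + 886.71 = 2769.95
ΣP(Q1 2010)Q(Q1 2010) = 508.64×1 + 2.14×376 + 238.64×1 + 2.44×113 + 24.14×33 = 508.64 + 804.64 + 238.64 + 275.72 + 796.62 = 2624.26
L = 2769.95 / 2624.26 × 100 = 105.5517
Paasche component (current-period weights):
ΣP(Q2 2010)Q(Q2 2010) = 675.88×1 + 1.85×478 + 307.23×1 + 1.81×108 + 26.87×28 = 675.88 + 884.3 + 307.23 + 195.48 + 752.36 = 2815.25
ΣP(Q1 2010)Q(Q2 2010) = 508.64×1 + 2.14×478 + 238.64×1 + 2.44×108 + 24.14×28 = 508.64 + 1022.92 + 238.64 + 263.52 + 675.92 = 2709.64
P = 2815.25 / 2709.64 × 100 = 103.8976
Fisher = √(L × P) = √(105.5517 × 103.8976) = 104.7213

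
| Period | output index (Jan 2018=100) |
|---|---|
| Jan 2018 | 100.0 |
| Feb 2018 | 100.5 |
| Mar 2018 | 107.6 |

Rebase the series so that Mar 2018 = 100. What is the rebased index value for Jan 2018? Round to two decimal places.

Rebased(Jan 2018) = 100.0 / 107.6 × 100 = 92.9368

92.94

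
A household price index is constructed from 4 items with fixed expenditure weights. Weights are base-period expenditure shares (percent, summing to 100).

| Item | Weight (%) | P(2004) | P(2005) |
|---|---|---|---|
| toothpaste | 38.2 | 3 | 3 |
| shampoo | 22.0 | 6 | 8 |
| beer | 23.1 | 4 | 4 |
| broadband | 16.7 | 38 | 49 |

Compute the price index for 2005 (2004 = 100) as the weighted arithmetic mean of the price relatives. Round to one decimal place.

toothpaste: 38.2 × (3/3) = 38.2 × 1.000000 = 38.2000
shampoo: 22.0 × (8/6) = 22.0 × 1.333333 = 29.3333
beer: 23.1 × (4/4) = 23.1 × 1.000000 = 23.1000
broadband: 16.7 × (49/38) = 16.7 × 1.289474 = 21.5342
Index = Σ wᵢ·(p₁ᵢ/p₀ᵢ) = 38.2000 + 29.3333 + 23.1000 + 21.5342 = 112.1675

112.2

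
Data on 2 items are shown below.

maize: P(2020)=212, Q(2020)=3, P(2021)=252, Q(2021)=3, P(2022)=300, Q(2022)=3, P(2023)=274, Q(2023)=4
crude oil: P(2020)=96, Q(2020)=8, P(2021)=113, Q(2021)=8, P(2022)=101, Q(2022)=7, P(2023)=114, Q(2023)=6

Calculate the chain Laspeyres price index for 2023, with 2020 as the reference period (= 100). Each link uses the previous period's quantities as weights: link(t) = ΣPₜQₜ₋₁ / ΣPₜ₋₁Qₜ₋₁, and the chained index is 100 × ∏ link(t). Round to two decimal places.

Link 2020→2021:
ΣP(2021)Q(2020) = 252×3 + 113×8 = 756 + 904 = 1660
ΣP(2020)Q(2020) = 212×3 + 96×8 = 636 + 768 = 1404
link = 1660/1404 = 1.182336
Link 2021→2022:
ΣP(2022)Q(2021) = 300×3 + 101×8 = 900 + 808 = 1708
ΣP(2021)Q(2021) = 252×3 + 113×8 = 756 + 904 = 1660
link = 1708/1660 = 1.028916
Link 2022→2023:
ΣP(2023)Q(2022) = 274×3 + 114×7 = 822 + 798 = 1620
ΣP(2022)Q(2022) = 300×3 + 101×7 = 900 + 707 = 1607
link = 1620/1607 = 1.008090
Chained index = 100 × 1.182336 × 1.028916 × 1.008090 = 122.6365

122.64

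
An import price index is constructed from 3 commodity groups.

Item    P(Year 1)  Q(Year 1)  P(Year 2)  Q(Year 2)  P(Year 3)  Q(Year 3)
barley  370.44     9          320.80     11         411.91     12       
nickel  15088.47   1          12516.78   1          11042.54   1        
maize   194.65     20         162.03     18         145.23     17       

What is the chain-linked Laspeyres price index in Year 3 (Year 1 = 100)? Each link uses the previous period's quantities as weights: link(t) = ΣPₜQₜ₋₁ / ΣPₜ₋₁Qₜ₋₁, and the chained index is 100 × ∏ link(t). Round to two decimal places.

80.14

Link Year 1→Year 2:
ΣP(Year 2)Q(Year 1) = 320.80×9 + 12516.78×1 + 162.03×20 = 2887.2 + 12516.78 + 3240.6 = 18644.58
ΣP(Year 1)Q(Year 1) = 370.44×9 + 15088.47×1 + 194.65×20 = 3333.96 + 15088.47 + 3893 = 22315.43
link = 18644.58/22315.43 = 0.835502
Link Year 2→Year 3:
ΣP(Year 3)Q(Year 2) = 411.91×11 + 11042.54×1 + 145.23×18 = 4531.01 + 11042.54 + 2614.14 = 18187.69
ΣP(Year 2)Q(Year 2) = 320.80×11 + 12516.78×1 + 162.03×18 = 3528.8 + 12516.78 + 2916.54 = 18962.12
link = 18187.69/18962.12 = 0.959159
Chained index = 100 × 0.835502 × 0.959159 = 80.1379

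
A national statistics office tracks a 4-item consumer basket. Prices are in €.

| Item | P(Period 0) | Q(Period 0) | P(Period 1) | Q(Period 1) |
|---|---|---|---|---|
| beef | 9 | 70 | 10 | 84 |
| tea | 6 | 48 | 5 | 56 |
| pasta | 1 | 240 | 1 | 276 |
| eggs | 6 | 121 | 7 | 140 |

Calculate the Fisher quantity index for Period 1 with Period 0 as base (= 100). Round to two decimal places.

117.21

Laspeyres component (base-period weights):
ΣP(Period 0)Q(Period 1) = 9×84 + 6×56 + 1×276 + 6×140 = 756 + 336 + 276 + 840 = 2208
ΣP(Period 0)Q(Period 0) = 9×70 + 6×48 + 1×240 + 6×121 = 630 + 288 + 240 + 726 = 1884
L = 2208 / 1884 × 100 = 117.1975
Paasche component (current-period weights):
ΣP(Period 1)Q(Period 1) = 10×84 + 5×56 + 1×276 + 7×140 = 840 + 280 + 276 + 980 = 2376
ΣP(Period 1)Q(Period 0) = 10×70 + 5×48 + 1×240 + 7×121 = 700 + 240 + 240 + 847 = 2027
P = 2376 / 2027 × 100 = 117.2176
Fisher = √(L × P) = √(117.1975 × 117.2176) = 117.2075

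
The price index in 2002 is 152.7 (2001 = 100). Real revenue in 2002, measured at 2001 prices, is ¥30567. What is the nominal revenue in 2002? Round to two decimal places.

Nominal = Real × (Index/100) = 30567 × (152.7/100)
        = 30567 × 1.527 = 46675.8090

46675.81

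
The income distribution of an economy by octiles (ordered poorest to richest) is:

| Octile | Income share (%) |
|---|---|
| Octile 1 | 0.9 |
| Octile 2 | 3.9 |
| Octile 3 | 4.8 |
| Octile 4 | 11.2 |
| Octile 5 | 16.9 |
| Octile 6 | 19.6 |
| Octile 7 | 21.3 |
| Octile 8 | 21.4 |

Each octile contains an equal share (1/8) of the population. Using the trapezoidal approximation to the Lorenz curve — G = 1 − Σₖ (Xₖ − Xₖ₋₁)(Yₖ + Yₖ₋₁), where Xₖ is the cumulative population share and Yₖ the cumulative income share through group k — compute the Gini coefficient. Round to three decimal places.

Cumulative income shares Yₖ: 0.0090, 0.0480, 0.0960, 0.2080, 0.3770, 0.5730, 0.7860, 1.0000
Σ (Xₖ−Xₖ₋₁)(Yₖ+Yₖ₋₁) = (1/8)(0.0090+0.0000) + (1/8)(0.0480+0.0090) + (1/8)(0.0960+0.0480) + (1/8)(0.2080+0.0960) + (1/8)(0.3770+0.2080) + (1/8)(0.5730+0.3770) + (1/8)(0.7860+0.5730) + (1/8)(1.0000+0.7860)
  = 0.0011 + 0.0071 + 0.0180 + 0.0380 + 0.0731 + 0.1187 + 0.1699 + 0.2232 = 0.6492
G = 1 − 0.6492 = 0.3508

0.351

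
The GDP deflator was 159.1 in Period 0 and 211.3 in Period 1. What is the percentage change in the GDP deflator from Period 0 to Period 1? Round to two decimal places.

Change = (211.3 − 159.1) / 159.1 × 100
       = 52.2 / 159.1 × 100 = 32.8096%

32.81%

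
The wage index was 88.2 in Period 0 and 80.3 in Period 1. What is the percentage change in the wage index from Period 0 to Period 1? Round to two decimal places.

-8.96%

Change = (80.3 − 88.2) / 88.2 × 100
       = -7.9 / 88.2 × 100 = -8.9569%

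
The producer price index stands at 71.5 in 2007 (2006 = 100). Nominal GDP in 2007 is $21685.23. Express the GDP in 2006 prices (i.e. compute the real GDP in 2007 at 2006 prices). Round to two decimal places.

30328.99

Real = Nominal ÷ (Index/100) = 21685.23 ÷ (71.5/100)
     = 21685.23 ÷ 0.715 = 30328.9930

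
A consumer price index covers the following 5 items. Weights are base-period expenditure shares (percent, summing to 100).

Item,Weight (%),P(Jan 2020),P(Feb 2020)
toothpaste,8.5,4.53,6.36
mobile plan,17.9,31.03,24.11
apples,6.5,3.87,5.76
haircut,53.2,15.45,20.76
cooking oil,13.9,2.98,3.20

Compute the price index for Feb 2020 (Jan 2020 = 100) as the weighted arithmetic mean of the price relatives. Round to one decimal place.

121.9

toothpaste: 8.5 × (6.36/4.53) = 8.5 × 1.403974 = 11.9338
mobile plan: 17.9 × (24.11/31.03) = 17.9 × 0.776990 = 13.9081
apples: 6.5 × (5.76/3.87) = 6.5 × 1.488372 = 9.6744
haircut: 53.2 × (20.76/15.45) = 53.2 × 1.343689 = 71.4843
cooking oil: 13.9 × (3.20/2.98) = 13.9 × 1.073826 = 14.9262
Index = Σ wᵢ·(p₁ᵢ/p₀ᵢ) = 11.9338 + 13.9081 + 9.6744 + 71.4843 + 14.9262 = 121.9268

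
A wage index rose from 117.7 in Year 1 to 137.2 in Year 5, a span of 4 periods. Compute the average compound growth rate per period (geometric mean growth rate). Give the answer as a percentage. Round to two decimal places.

Growth factor = (137.2/117.7)^(1/4) = (1.165675)^(1/4) = 1.039069
Growth rate = 1.039069 − 1 = 0.039069 = 3.9069%

3.91%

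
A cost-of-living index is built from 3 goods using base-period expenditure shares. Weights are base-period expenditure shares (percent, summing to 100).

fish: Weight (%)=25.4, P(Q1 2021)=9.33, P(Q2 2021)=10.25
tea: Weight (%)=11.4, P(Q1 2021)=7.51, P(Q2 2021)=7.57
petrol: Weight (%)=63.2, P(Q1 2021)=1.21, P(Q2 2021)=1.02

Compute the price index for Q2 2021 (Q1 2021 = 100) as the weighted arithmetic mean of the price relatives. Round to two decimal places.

fish: 25.4 × (10.25/9.33) = 25.4 × 1.098607 = 27.9046
tea: 11.4 × (7.57/7.51) = 11.4 × 1.007989 = 11.4911
petrol: 63.2 × (1.02/1.21) = 63.2 × 0.842975 = 53.2760
Index = Σ wᵢ·(p₁ᵢ/p₀ᵢ) = 27.9046 + 11.4911 + 53.2760 = 92.6717

92.67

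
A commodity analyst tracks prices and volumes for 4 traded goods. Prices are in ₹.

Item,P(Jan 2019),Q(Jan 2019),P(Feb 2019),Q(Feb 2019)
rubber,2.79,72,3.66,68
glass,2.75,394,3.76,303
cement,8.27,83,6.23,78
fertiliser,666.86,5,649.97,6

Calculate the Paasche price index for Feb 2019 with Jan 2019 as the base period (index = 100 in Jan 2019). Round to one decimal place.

101.8

Paasche price index uses current-period quantities as weights.
ΣP(Feb 2019)·Q(Feb 2019) = 3.66×68 + 3.76×303 + 6.23×78 + 649.97×6 = 248.88 + 1139.28 + 485.94 + 3899.82 = 5773.92
ΣP(Jan 2019)·Q(Feb 2019) = 2.79×68 + 2.75×303 + 8.27×78 + 666.86×6 = 189.72 + 833.25 + 645.06 + 4001.16 = 5669.19
Index = 5773.92 / 5669.19 × 100 = 101.8474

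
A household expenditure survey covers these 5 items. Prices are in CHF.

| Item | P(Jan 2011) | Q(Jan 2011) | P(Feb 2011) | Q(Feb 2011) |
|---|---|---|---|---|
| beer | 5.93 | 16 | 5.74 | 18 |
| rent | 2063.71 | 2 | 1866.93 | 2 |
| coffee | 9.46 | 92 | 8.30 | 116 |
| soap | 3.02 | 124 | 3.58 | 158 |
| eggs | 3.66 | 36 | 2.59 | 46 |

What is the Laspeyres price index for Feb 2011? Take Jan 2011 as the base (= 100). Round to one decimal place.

Laspeyres price index uses base-period quantities as weights.
ΣP(Feb 2011)·Q(Jan 2011) = 5.74×16 + 1866.93×2 + 8.30×92 + 3.58×124 + 2.59×36 = 91.84 + 3733.86 + 763.6 + 443.92 + 93.24 = 5126.46
ΣP(Jan 2011)·Q(Jan 2011) = 5.93×16 + 2063.71×2 + 9.46×92 + 3.02×124 + 3.66×36 = 94.88 + 4127.42 + 870.32 + 374.48 + 131.76 = 5598.86
Index = 5126.46 / 5598.86 × 100 = 91.5626

91.6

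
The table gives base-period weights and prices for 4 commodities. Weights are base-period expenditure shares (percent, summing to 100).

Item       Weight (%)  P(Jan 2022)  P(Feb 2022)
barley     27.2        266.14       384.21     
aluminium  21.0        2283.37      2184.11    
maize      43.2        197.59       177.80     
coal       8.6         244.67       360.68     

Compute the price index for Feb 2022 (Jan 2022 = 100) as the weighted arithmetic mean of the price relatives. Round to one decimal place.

110.9

barley: 27.2 × (384.21/266.14) = 27.2 × 1.443639 = 39.2670
aluminium: 21.0 × (2184.11/2283.37) = 21.0 × 0.956529 = 20.0871
maize: 43.2 × (177.80/197.59) = 43.2 × 0.899843 = 38.8732
coal: 8.6 × (360.68/244.67) = 8.6 × 1.474149 = 12.6777
Index = Σ wᵢ·(p₁ᵢ/p₀ᵢ) = 39.2670 + 20.0871 + 38.8732 + 12.6777 = 110.9050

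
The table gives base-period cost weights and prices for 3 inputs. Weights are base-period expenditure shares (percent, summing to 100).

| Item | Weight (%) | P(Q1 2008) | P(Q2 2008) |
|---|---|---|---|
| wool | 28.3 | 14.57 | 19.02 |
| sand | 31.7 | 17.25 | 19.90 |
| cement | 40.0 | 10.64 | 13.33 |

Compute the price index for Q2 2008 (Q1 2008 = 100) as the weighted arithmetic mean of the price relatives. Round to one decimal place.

123.6

wool: 28.3 × (19.02/14.57) = 28.3 × 1.305422 = 36.9434
sand: 31.7 × (19.90/17.25) = 31.7 × 1.153623 = 36.5699
cement: 40.0 × (13.33/10.64) = 40.0 × 1.252820 = 50.1128
Index = Σ wᵢ·(p₁ᵢ/p₀ᵢ) = 36.9434 + 36.5699 + 50.1128 = 123.6261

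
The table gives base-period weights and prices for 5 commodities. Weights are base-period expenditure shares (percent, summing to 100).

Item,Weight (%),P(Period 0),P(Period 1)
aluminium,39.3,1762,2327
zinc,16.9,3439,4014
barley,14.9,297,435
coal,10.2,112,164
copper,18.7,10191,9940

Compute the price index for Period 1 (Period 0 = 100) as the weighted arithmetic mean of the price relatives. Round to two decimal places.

126.63

aluminium: 39.3 × (2327/1762) = 39.3 × 1.320658 = 51.9019
zinc: 16.9 × (4014/3439) = 16.9 × 1.167200 = 19.7257
barley: 14.9 × (435/297) = 14.9 × 1.464646 = 21.8232
coal: 10.2 × (164/112) = 10.2 × 1.464286 = 14.9357
copper: 18.7 × (9940/10191) = 18.7 × 0.975370 = 18.2394
Index = Σ wᵢ·(p₁ᵢ/p₀ᵢ) = 51.9019 + 19.7257 + 21.8232 + 14.9357 + 18.2394 = 126.6259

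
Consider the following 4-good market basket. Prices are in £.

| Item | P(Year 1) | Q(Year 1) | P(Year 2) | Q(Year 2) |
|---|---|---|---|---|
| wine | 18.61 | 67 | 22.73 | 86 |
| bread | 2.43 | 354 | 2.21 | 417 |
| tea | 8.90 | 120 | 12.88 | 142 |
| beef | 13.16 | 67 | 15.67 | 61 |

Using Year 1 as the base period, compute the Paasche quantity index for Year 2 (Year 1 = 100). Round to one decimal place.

115.5

Paasche quantity index uses current-period prices as weights.
ΣP(Year 2)·Q(Year 2) = 22.73×86 + 2.21×417 + 12.88×142 + 15.67×61 = 1954.78 + 921.57 + 1828.96 + 955.87 = 5661.18
ΣP(Year 2)·Q(Year 1) = 22.73×67 + 2.21×354 + 12.88×120 + 15.67×67 = 1522.91 + 782.34 + 1545.6 + 1049.89 = 4900.74
Index = 5661.18 / 4900.74 × 100 = 115.5168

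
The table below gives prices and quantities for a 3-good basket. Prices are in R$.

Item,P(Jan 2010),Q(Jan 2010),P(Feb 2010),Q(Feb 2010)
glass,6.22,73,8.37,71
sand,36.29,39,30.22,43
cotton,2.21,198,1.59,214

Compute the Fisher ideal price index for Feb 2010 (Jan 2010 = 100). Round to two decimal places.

Laspeyres component (base-period weights):
ΣP(Feb 2010)Q(Jan 2010) = 8.37×73 + 30.22×39 + 1.59×198 = 611.01 + 1178.58 + 314.82 = 2104.41
ΣP(Jan 2010)Q(Jan 2010) = 6.22×73 + 36.29×39 + 2.21×198 = 454.06 + 1415.31 + 437.58 = 2306.95
L = 2104.41 / 2306.95 × 100 = 91.2204
Paasche component (current-period weights):
ΣP(Feb 2010)Q(Feb 2010) = 8.37×71 + 30.22×43 + 1.59×214 = 594.27 + 1299.46 + 340.26 = 2233.99
ΣP(Jan 2010)Q(Feb 2010) = 6.22×71 + 36.29×43 + 2.21×214 = 441.62 + 1560.47 + 472.94 = 2475.03
P = 2233.99 / 2475.03 × 100 = 90.2611
Fisher = √(L × P) = √(91.2204 × 90.2611) = 90.7395

90.74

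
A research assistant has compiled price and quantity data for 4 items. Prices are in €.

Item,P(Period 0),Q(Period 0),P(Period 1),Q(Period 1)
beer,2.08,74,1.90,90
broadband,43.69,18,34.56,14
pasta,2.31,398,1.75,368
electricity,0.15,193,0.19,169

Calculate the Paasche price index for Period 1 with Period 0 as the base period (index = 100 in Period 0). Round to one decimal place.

79.5

Paasche price index uses current-period quantities as weights.
ΣP(Period 1)·Q(Period 1) = 1.90×90 + 34.56×14 + 1.75×368 + 0.19×169 = 171 + 483.84 + 644 + 32.11 = 1330.95
ΣP(Period 0)·Q(Period 1) = 2.08×90 + 43.69×14 + 2.31×368 + 0.15×169 = 187.2 + 611.66 + 850.08 + 25.35 = 1674.29
Index = 1330.95 / 1674.29 × 100 = 79.4934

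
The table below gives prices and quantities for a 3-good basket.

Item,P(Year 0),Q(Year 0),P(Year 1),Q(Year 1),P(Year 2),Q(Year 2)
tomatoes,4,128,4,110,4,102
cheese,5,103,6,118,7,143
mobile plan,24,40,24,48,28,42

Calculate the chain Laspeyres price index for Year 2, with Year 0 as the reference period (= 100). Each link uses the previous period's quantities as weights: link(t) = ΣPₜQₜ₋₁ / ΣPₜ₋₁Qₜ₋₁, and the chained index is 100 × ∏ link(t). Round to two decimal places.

Link Year 0→Year 1:
ΣP(Year 1)Q(Year 0) = 4×128 + 6×103 + 24×40 = 512 + 618 + 960 = 2090
ΣP(Year 0)Q(Year 0) = 4×128 + 5×103 + 24×40 = 512 + 515 + 960 = 1987
link = 2090/1987 = 1.051837
Link Year 1→Year 2:
ΣP(Year 2)Q(Year 1) = 4×110 + 7×118 + 28×48 = 440 + 826 + 1344 = 2610
ΣP(Year 1)Q(Year 1) = 4×110 + 6×118 + 24×48 = 440 + 708 + 1152 = 2300
link = 2610/2300 = 1.134783
Chained index = 100 × 1.051837 × 1.134783 = 119.3606

119.36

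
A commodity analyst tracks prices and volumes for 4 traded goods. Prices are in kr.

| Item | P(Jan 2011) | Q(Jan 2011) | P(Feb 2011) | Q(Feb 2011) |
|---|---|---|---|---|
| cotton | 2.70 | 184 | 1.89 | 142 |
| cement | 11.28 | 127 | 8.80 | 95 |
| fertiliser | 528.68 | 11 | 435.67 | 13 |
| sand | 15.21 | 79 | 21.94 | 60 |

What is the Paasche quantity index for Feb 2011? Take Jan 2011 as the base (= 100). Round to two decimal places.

101.17

Paasche quantity index uses current-period prices as weights.
ΣP(Feb 2011)·Q(Feb 2011) = 1.89×142 + 8.80×95 + 435.67×13 + 21.94×60 = 268.38 + 836 + 5663.71 + 1316.4 = 8084.49
ΣP(Feb 2011)·Q(Jan 2011) = 1.89×184 + 8.80×127 + 435.67×11 + 21.94×79 = 347.76 + 1117.6 + 4792.37 + 1733.26 = 7990.99
Index = 8084.49 / 7990.99 × 100 = 101.1701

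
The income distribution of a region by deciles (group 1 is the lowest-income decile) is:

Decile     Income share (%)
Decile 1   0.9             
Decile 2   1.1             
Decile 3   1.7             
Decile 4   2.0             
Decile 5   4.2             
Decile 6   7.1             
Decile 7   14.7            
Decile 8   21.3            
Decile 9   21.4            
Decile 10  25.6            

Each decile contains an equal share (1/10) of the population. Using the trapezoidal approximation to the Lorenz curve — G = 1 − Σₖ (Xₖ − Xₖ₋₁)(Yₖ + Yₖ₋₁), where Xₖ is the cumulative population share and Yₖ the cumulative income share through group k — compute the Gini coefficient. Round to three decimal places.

0.503

Cumulative income shares Yₖ: 0.0090, 0.0200, 0.0370, 0.0570, 0.0990, 0.1700, 0.3170, 0.5300, 0.7440, 1.0000
Σ (Xₖ−Xₖ₋₁)(Yₖ+Yₖ₋₁) = (1/10)(0.0090+0.0000) + (1/10)(0.0200+0.0090) + (1/10)(0.0370+0.0200) + (1/10)(0.0570+0.0370) + (1/10)(0.0990+0.0570) + (1/10)(0.1700+0.0990) + (1/10)(0.3170+0.1700) + (1/10)(0.5300+0.3170) + (1/10)(0.7440+0.5300) + (1/10)(1.0000+0.7440)
  = 0.0009 + 0.0029 + 0.0057 + 0.0094 + 0.0156 + 0.0269 + 0.0487 + 0.0847 + 0.1274 + 0.1744 = 0.4966
G = 1 − 0.4966 = 0.5034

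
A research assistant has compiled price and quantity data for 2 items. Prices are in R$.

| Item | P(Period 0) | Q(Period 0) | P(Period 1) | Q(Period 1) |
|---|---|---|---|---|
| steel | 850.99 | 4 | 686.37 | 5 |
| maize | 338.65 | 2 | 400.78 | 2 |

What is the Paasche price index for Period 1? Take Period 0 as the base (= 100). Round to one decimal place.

85.8

Paasche price index uses current-period quantities as weights.
ΣP(Period 1)·Q(Period 1) = 686.37×5 + 400.78×2 = 3431.85 + 801.56 = 4233.41
ΣP(Period 0)·Q(Period 1) = 850.99×5 + 338.65×2 = 4254.95 + 677.3 = 4932.25
Index = 4233.41 / 4932.25 × 100 = 85.8312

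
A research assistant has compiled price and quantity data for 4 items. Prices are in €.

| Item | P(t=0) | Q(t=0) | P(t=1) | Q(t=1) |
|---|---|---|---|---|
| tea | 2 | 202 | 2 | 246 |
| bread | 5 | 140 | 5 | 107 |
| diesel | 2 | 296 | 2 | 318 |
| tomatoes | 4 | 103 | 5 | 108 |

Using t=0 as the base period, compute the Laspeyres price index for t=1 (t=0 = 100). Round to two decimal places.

104.89

Laspeyres price index uses base-period quantities as weights.
ΣP(t=1)·Q(t=0) = 2×202 + 5×140 + 2×296 + 5×103 = 404 + 700 + 592 + 515 = 2211
ΣP(t=0)·Q(t=0) = 2×202 + 5×140 + 2×296 + 4×103 = 404 + 700 + 592 + 412 = 2108
Index = 2211 / 2108 × 100 = 104.8861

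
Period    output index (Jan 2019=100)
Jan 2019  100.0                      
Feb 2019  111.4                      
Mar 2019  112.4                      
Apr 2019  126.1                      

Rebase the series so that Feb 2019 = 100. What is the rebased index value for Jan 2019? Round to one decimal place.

Rebased(Jan 2019) = 100.0 / 111.4 × 100 = 89.7666

89.8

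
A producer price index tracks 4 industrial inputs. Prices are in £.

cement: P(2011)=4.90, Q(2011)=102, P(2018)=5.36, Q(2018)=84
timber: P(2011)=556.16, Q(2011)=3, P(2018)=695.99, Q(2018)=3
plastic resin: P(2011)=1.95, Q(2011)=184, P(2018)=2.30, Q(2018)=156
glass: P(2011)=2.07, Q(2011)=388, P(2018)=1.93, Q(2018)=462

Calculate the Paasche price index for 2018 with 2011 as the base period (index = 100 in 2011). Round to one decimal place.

113.4

Paasche price index uses current-period quantities as weights.
ΣP(2018)·Q(2018) = 5.36×84 + 695.99×3 + 2.30×156 + 1.93×462 = 450.24 + 2087.97 + 358.8 + 891.66 = 3788.67
ΣP(2011)·Q(2018) = 4.90×84 + 556.16×3 + 1.95×156 + 2.07×462 = 411.6 + 1668.48 + 304.2 + 956.34 = 3340.62
Index = 3788.67 / 3340.62 × 100 = 113.4122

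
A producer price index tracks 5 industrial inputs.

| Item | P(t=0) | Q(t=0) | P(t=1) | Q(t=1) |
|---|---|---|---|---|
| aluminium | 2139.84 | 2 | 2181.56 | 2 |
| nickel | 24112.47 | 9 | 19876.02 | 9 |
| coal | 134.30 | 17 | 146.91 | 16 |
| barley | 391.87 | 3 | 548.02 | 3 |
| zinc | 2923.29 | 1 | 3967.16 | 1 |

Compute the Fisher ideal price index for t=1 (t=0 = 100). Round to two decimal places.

Laspeyres component (base-period weights):
ΣP(t=1)Q(t=0) = 2181.56×2 + 19876.02×9 + 146.91×17 + 548.02×3 + 3967.16×1 = 4363.12 + 178884.18 + 2497.47 + 1644.06 + 3967.16 = 191355.99
ΣP(t=0)Q(t=0) = 2139.84×2 + 24112.47×9 + 134.30×17 + 391.87×3 + 2923.29×1 = 4279.68 + 217012.23 + 2283.1 + 1175.61 + 2923.29 = 227673.91
L = 191355.99 / 227673.91 × 100 = 84.0483
Paasche component (current-period weights):
ΣP(t=1)Q(t=1) = 2181.56×2 + 19876.02×9 + 146.91×16 + 548.02×3 + 3967.16×1 = 4363.12 + 178884.18 + 2350.56 + 1644.06 + 3967.16 = 191209.08
ΣP(t=0)Q(t=1) = 2139.84×2 + 24112.47×9 + 134.30×16 + 391.87×3 + 2923.29×1 = 4279.68 + 217012.23 + 2148.8 + 1175.61 + 2923.29 = 227539.61
P = 191209.08 / 227539.61 × 100 = 84.0333
Fisher = √(L × P) = √(84.0483 × 84.0333) = 84.0408

84.04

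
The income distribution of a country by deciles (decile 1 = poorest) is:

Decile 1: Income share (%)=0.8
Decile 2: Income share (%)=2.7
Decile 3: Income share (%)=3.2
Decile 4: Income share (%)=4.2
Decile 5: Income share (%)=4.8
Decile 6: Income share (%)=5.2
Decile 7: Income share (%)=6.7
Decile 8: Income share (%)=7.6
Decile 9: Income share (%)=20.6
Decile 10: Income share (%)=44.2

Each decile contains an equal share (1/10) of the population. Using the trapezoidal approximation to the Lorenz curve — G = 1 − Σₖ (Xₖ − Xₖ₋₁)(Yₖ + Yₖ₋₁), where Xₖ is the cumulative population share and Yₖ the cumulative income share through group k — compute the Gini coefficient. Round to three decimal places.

Cumulative income shares Yₖ: 0.0080, 0.0350, 0.0670, 0.1090, 0.1570, 0.2090, 0.2760, 0.3520, 0.5580, 1.0000
Σ (Xₖ−Xₖ₋₁)(Yₖ+Yₖ₋₁) = (1/10)(0.0080+0.0000) + (1/10)(0.0350+0.0080) + (1/10)(0.0670+0.0350) + (1/10)(0.1090+0.0670) + (1/10)(0.1570+0.1090) + (1/10)(0.2090+0.1570) + (1/10)(0.2760+0.2090) + (1/10)(0.3520+0.2760) + (1/10)(0.5580+0.3520) + (1/10)(1.0000+0.5580)
  = 0.0008 + 0.0043 + 0.0102 + 0.0176 + 0.0266 + 0.0366 + 0.0485 + 0.0628 + 0.0910 + 0.1558 = 0.4542
G = 1 − 0.4542 = 0.5458

0.546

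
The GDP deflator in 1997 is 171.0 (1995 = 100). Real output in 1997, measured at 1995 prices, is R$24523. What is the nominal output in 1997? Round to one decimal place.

Nominal = Real × (Index/100) = 24523 × (171.0/100)
        = 24523 × 1.710 = 41934.3300

41934.3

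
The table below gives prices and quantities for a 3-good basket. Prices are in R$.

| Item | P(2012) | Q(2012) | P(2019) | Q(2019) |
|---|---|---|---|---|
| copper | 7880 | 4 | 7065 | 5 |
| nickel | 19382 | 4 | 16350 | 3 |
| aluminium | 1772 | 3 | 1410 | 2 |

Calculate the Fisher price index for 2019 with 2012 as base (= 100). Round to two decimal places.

85.92

Laspeyres component (base-period weights):
ΣP(2019)Q(2012) = 7065×4 + 16350×4 + 1410×3 = 28260 + 65400 + 4230 = 97890
ΣP(2012)Q(2012) = 7880×4 + 19382×4 + 1772×3 = 31520 + 77528 + 5316 = 114364
L = 97890 / 114364 × 100 = 85.5951
Paasche component (current-period weights):
ΣP(2019)Q(2019) = 7065×5 + 16350×3 + 1410×2 = 35325 + 49050 + 2820 = 87195
ΣP(2012)Q(2019) = 7880×5 + 19382×3 + 1772×2 = 39400 + 58146 + 3544 = 101090
P = 87195 / 101090 × 100 = 86.2548
Fisher = √(L × P) = √(85.5951 × 86.2548) = 85.9243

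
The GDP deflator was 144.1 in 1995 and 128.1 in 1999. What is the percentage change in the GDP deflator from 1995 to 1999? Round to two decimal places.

Change = (128.1 − 144.1) / 144.1 × 100
       = -16.0 / 144.1 × 100 = -11.1034%

-11.10%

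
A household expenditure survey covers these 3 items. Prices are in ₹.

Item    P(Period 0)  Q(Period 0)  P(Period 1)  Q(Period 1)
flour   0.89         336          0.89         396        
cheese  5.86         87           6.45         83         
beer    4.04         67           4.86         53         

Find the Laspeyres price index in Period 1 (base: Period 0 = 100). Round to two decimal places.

109.84

Laspeyres price index uses base-period quantities as weights.
ΣP(Period 1)·Q(Period 0) = 0.89×336 + 6.45×87 + 4.86×67 = 299.04 + 561.15 + 325.62 = 1185.81
ΣP(Period 0)·Q(Period 0) = 0.89×336 + 5.86×87 + 4.04×67 = 299.04 + 509.82 + 270.68 = 1079.54
Index = 1185.81 / 1079.54 × 100 = 109.8440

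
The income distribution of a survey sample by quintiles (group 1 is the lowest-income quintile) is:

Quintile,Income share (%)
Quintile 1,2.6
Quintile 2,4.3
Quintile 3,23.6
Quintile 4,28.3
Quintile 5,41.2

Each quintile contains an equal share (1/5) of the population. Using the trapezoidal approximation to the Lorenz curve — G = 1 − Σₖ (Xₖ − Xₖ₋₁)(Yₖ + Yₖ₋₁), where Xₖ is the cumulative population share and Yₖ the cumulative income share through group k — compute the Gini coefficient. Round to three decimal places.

0.405

Cumulative income shares Yₖ: 0.0260, 0.0690, 0.3050, 0.5880, 1.0000
Σ (Xₖ−Xₖ₋₁)(Yₖ+Yₖ₋₁) = (1/5)(0.0260+0.0000) + (1/5)(0.0690+0.0260) + (1/5)(0.3050+0.0690) + (1/5)(0.5880+0.3050) + (1/5)(1.0000+0.5880)
  = 0.0052 + 0.0190 + 0.0748 + 0.1786 + 0.3176 = 0.5952
G = 1 − 0.5952 = 0.4048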